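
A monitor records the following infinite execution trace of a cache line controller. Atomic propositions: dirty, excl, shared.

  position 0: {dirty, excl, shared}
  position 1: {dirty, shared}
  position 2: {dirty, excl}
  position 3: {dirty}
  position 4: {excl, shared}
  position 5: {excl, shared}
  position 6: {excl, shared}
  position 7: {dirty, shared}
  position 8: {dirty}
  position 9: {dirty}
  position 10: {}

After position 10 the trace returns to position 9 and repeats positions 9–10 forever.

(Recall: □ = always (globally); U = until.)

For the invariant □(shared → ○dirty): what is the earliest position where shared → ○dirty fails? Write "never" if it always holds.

4

Check shared → ○dirty at each position in order: 0 ✓, 1 ✓, 2 ✓, 3 ✓.
At position 4 the labels are {excl, shared} and the next position 5 has {excl, shared}, so shared → ○dirty is false there. This is the first violation.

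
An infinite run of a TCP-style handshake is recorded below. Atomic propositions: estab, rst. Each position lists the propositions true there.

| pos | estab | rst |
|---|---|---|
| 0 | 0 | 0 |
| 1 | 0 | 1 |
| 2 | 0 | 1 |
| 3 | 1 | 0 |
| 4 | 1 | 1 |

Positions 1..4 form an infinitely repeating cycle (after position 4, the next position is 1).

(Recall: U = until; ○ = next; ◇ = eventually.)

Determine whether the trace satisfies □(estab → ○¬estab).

estab → ○¬estab must hold at every position from 0 onward. It fails at position 3, so □(estab → ○¬estab) is false.
Positions where estab holds: 3, 4.
Check ○¬estab at each: 3→fails, 4→ok.

Does not hold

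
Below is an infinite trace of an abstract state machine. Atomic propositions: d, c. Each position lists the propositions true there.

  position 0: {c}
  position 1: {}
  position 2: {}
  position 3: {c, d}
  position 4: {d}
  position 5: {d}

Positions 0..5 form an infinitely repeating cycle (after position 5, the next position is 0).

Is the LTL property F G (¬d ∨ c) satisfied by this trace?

Violated

G (¬d ∨ c) is false at every position 0..5, so it never becomes true and F G (¬d ∨ c) fails.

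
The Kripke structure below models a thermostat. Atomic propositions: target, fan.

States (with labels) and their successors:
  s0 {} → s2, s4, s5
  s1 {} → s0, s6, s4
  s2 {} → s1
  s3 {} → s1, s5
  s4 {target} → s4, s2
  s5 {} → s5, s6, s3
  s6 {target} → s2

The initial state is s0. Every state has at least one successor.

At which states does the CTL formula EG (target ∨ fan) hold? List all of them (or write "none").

States satisfying target ∨ fan: {s4, s6}.
States satisfying EG (target ∨ fan): {s4}.

{s4}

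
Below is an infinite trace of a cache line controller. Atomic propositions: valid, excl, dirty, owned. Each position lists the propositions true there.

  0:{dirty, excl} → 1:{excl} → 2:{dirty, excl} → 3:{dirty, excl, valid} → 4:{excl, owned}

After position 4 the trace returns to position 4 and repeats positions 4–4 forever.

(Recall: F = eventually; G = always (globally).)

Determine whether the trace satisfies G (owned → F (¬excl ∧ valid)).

Does not hold

owned → F (¬excl ∧ valid) must hold at every position from 0 onward. It fails at position 4, so G (owned → F (¬excl ∧ valid)) is false.
Positions where owned holds: 4.
Check F (¬excl ∧ valid) at each: 4→fails.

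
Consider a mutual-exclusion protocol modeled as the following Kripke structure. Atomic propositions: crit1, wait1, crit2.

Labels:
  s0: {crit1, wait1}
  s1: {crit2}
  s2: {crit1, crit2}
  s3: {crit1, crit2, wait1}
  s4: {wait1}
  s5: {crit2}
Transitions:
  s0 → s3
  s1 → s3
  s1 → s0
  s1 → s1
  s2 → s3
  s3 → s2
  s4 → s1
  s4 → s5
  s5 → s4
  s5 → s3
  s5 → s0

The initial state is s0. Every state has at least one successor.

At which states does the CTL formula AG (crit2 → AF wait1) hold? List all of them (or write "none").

States satisfying crit2 → AF wait1: {s0, s2, s3, s4, s5}.
States satisfying AG (crit2 → AF wait1): {s0, s2, s3}.

{s0, s2, s3}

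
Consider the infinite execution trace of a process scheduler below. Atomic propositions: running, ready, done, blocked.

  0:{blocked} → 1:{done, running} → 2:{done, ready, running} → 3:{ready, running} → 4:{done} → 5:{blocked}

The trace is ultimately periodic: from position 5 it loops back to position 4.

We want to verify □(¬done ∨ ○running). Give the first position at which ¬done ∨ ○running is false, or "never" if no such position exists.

Check ¬done ∨ ○running at each position in order: 0 ✓, 1 ✓, 2 ✓, 3 ✓.
At position 4 the labels are {done} and the next position 5 has {blocked}, so ¬done ∨ ○running is false there. This is the first violation.

4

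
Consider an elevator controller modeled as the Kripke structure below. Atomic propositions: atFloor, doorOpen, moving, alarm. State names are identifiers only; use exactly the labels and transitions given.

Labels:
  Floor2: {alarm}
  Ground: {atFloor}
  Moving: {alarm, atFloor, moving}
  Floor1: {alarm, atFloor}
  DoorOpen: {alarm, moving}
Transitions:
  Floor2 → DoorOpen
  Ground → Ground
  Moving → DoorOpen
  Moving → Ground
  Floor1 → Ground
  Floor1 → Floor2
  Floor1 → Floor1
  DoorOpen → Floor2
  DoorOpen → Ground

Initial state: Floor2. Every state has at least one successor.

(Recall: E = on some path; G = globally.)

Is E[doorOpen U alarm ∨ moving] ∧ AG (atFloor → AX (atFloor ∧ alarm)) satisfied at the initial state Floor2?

Does not hold

States satisfying doorOpen: ∅.
States satisfying alarm ∨ moving: {Floor2, Moving, Floor1, DoorOpen}.
States satisfying E[doorOpen U alarm ∨ moving]: {Floor2, Moving, Floor1, DoorOpen}.
States satisfying atFloor → AX (atFloor ∧ alarm): {Floor2, DoorOpen}.
States satisfying AG (atFloor → AX (atFloor ∧ alarm)): ∅.
States satisfying E[doorOpen U alarm ∨ moving] ∧ AG (atFloor → AX (atFloor ∧ alarm)): ∅.
Floor2 ∉ Sat(E[doorOpen U alarm ∨ moving] ∧ AG (atFloor → AX (atFloor ∧ alarm))).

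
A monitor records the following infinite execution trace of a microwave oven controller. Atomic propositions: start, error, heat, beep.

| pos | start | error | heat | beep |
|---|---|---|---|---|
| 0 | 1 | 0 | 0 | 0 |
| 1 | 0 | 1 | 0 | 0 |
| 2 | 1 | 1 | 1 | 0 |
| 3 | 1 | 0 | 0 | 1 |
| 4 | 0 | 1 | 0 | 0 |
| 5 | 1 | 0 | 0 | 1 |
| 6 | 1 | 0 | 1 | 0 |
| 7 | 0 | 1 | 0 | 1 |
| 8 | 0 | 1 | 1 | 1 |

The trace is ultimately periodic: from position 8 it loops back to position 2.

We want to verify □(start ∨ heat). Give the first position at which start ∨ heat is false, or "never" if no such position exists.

Check start ∨ heat at each position in order: 0 ✓.
At position 1 the labels are {error}, so start ∨ heat is false there. This is the first violation.

1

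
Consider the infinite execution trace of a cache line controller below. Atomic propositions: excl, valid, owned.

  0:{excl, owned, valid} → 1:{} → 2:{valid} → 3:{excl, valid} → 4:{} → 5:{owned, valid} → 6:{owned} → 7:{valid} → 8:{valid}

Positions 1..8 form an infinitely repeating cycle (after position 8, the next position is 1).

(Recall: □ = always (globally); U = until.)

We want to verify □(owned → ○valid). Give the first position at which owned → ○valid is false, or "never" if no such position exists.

At position 0 the labels are {excl, owned, valid} and the next position 1 has {}, so owned → ○valid is false there. This is the first violation.

0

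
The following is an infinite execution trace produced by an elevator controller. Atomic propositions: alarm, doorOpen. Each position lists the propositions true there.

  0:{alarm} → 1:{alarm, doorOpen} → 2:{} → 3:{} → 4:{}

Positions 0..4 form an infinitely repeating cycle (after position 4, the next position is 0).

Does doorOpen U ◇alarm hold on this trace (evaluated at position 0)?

Satisfied

Walking from position 0: ◇alarm first holds at position 0, and doorOpen holds at every earlier position along the way, so doorOpen U ◇alarm holds.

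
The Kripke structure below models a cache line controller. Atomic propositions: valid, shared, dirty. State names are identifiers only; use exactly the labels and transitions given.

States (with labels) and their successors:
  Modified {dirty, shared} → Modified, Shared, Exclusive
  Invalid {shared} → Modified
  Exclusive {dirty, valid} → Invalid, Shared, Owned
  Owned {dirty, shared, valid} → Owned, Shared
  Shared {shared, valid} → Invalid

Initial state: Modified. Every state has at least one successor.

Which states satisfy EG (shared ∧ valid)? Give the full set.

{Owned}

States satisfying shared ∧ valid: {Owned, Shared}.
States satisfying EG (shared ∧ valid): {Owned}.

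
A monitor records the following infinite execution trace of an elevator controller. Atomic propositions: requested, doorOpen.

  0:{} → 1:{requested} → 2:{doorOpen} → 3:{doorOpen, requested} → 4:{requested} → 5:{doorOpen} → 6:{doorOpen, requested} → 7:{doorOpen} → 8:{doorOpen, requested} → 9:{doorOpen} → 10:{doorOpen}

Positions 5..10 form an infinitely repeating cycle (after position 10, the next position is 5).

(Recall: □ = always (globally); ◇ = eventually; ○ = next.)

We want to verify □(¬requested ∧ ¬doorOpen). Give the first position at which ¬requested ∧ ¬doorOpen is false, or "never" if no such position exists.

Check ¬requested ∧ ¬doorOpen at each position in order: 0 ✓.
At position 1 the labels are {requested}, so ¬requested ∧ ¬doorOpen is false there. This is the first violation.

1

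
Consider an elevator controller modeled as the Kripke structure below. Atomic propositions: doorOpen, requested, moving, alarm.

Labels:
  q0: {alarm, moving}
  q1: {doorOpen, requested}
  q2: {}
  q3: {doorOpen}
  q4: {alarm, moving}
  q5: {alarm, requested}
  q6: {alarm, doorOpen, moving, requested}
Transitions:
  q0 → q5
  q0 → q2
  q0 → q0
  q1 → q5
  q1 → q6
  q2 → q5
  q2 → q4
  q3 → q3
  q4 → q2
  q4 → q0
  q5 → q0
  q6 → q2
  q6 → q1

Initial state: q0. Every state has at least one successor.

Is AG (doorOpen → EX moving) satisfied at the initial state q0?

Yes

States satisfying doorOpen → EX moving: {q0, q1, q2, q4, q5}.
States satisfying AG (doorOpen → EX moving): {q0, q2, q4, q5}.
Every state reachable from q0 satisfies doorOpen → EX moving.
q0 ∈ Sat(AG (doorOpen → EX moving)).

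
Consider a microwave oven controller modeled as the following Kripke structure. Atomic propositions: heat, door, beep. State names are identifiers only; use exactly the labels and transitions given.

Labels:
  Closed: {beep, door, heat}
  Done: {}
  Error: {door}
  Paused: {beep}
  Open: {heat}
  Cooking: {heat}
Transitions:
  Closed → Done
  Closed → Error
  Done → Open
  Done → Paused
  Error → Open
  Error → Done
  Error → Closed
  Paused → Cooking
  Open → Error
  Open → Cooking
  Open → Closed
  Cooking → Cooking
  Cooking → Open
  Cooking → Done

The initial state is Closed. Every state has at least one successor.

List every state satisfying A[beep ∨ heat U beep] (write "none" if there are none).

{Closed, Paused}

States satisfying beep ∨ heat: {Closed, Paused, Open, Cooking}.
States satisfying beep: {Closed, Paused}.
States satisfying A[beep ∨ heat U beep]: {Closed, Paused}.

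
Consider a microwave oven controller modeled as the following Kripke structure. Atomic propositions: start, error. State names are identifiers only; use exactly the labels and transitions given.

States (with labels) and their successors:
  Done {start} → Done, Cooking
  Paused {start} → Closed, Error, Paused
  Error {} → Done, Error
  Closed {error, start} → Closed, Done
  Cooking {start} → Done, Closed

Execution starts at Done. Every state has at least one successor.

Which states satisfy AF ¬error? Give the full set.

{Done, Paused, Error, Cooking}

States satisfying ¬error: {Done, Paused, Error, Cooking}.
States satisfying AF ¬error: {Done, Paused, Error, Cooking}.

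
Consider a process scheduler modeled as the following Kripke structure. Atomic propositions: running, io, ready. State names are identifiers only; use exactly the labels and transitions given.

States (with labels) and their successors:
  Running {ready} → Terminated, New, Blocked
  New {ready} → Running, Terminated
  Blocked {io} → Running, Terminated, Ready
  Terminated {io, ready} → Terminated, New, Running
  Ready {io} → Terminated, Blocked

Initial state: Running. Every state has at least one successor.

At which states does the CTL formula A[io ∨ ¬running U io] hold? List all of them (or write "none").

{Blocked, Terminated, Ready}

States satisfying io ∨ ¬running: {Running, New, Blocked, Terminated, Ready}.
States satisfying io: {Blocked, Terminated, Ready}.
States satisfying A[io ∨ ¬running U io]: {Blocked, Terminated, Ready}.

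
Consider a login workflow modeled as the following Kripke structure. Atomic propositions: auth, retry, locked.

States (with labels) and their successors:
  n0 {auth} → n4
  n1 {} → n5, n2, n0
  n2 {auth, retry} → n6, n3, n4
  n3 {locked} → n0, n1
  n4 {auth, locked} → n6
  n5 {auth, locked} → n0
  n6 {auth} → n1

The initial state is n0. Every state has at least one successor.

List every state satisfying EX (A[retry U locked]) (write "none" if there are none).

States satisfying A[retry U locked]: {n3, n4, n5}.
States satisfying EX (A[retry U locked]): {n0, n1, n2}.

{n0, n1, n2}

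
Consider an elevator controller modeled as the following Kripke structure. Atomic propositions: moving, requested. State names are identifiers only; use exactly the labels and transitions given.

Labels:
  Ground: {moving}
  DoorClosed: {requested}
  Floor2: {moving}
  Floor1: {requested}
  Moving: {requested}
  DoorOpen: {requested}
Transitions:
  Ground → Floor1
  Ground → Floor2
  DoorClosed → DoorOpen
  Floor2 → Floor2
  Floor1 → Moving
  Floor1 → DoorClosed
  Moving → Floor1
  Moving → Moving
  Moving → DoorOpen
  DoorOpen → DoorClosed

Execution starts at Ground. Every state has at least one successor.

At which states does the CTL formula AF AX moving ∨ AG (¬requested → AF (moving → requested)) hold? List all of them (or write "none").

{DoorClosed, Floor2, Floor1, Moving, DoorOpen}

States satisfying AX moving: {Floor2}.
States satisfying AF AX moving: {Floor2}.
States satisfying ¬requested → AF (moving → requested): {DoorClosed, Floor1, Moving, DoorOpen}.
States satisfying AG (¬requested → AF (moving → requested)): {DoorClosed, Floor1, Moving, DoorOpen}.
States satisfying AF AX moving ∨ AG (¬requested → AF (moving → requested)): {DoorClosed, Floor2, Floor1, Moving, DoorOpen}.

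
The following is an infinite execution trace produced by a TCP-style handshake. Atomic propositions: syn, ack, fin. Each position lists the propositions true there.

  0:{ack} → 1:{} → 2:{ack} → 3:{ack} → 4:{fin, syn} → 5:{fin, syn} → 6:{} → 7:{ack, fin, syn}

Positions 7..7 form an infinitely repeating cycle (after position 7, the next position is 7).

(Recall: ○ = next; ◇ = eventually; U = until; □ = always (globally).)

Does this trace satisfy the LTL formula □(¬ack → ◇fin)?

Holds

¬ack → ◇fin holds at every position 0..7, and those are all positions ever visited, so □(¬ack → ◇fin) holds.
Positions where ¬ack holds: 1, 4, 5, 6.
Check ◇fin at each: 1→ok, 4→ok, 5→ok, 6→ok.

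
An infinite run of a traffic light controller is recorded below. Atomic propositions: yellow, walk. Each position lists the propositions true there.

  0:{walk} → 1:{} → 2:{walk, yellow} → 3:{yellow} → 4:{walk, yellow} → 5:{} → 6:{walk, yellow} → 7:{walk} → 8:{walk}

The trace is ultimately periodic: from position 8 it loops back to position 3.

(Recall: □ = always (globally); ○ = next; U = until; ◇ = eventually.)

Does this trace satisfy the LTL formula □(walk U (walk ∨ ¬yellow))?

Violated

walk U (walk ∨ ¬yellow) must hold at every position from 0 onward. It fails at position 3, so □(walk U (walk ∨ ¬yellow)) is false.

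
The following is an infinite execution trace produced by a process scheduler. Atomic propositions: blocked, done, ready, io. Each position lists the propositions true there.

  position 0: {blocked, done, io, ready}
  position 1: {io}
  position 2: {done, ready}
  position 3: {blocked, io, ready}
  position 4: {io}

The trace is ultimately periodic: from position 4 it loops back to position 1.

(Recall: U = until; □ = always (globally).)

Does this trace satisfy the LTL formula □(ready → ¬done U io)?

Does not hold

ready → ¬done U io must hold at every position from 0 onward. It fails at position 2, so □(ready → ¬done U io) is false.
Positions where ready holds: 0, 2, 3.
Check ¬done U io at each: 0→ok, 2→fails, 3→ok.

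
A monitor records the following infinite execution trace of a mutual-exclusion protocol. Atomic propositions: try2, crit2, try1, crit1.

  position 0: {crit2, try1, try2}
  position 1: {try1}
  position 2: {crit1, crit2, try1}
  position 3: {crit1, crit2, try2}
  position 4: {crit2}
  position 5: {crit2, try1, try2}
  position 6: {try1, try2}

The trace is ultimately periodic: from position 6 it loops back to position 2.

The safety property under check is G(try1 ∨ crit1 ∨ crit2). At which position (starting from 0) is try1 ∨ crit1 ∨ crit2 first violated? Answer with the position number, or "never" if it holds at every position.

try1 ∨ crit1 ∨ crit2 holds at every position 0..6, and those are all the positions the trace ever visits, so the invariant G(try1 ∨ crit1 ∨ crit2) is never violated.

never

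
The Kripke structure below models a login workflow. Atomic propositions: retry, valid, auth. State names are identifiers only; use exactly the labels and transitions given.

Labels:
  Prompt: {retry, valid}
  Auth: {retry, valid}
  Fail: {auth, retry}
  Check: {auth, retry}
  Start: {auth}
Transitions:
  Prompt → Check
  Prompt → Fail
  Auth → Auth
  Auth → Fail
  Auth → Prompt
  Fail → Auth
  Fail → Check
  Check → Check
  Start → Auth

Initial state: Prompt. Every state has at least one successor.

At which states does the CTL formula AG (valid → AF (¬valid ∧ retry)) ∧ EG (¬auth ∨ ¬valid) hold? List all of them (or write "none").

{Check}

States satisfying valid → AF (¬valid ∧ retry): {Prompt, Fail, Check, Start}.
States satisfying AG (valid → AF (¬valid ∧ retry)): {Check}.
States satisfying ¬auth ∨ ¬valid: {Prompt, Auth, Fail, Check, Start}.
States satisfying EG (¬auth ∨ ¬valid): {Prompt, Auth, Fail, Check, Start}.
States satisfying AG (valid → AF (¬valid ∧ retry)) ∧ EG (¬auth ∨ ¬valid): {Check}.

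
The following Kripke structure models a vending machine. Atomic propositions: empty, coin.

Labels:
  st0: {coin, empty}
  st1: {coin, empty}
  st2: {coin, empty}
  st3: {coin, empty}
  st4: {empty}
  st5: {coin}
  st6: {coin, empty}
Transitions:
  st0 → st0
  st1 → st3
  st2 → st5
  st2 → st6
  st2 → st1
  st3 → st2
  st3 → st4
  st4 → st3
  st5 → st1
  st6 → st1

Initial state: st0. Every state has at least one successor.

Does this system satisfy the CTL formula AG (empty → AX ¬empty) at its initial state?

Does not hold

States satisfying empty → AX ¬empty: {st5}.
States satisfying AG (empty → AX ¬empty): ∅.
st0 is reachable from st0 and violates empty → AX ¬empty, so AG fails at st0.
st0 ∉ Sat(AG (empty → AX ¬empty)).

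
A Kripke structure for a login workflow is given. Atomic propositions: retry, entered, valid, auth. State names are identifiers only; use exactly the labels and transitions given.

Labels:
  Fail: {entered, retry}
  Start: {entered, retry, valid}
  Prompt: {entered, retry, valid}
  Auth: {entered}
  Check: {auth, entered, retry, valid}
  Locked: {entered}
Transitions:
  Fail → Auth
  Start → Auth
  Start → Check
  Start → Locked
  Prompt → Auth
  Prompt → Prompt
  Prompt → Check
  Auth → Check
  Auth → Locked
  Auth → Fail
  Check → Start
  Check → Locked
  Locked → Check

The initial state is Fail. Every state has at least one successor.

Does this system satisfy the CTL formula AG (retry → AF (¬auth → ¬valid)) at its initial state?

States satisfying retry → AF (¬auth → ¬valid): {Fail, Start, Auth, Check, Locked}.
States satisfying AG (retry → AF (¬auth → ¬valid)): {Fail, Start, Auth, Check, Locked}.
Every state reachable from Fail satisfies retry → AF (¬auth → ¬valid).
Fail ∈ Sat(AG (retry → AF (¬auth → ¬valid))).

Holds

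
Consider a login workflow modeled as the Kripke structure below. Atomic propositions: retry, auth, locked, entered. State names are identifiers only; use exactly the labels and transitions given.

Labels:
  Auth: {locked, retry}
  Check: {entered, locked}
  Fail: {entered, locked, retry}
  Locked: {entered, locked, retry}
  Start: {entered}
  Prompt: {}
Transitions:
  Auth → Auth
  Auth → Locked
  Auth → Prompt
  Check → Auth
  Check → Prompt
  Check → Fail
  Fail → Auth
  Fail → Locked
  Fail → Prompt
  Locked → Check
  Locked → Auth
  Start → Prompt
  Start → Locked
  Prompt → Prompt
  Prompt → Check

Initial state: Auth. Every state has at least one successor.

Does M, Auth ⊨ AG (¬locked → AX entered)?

No

States satisfying ¬locked → AX entered: {Auth, Check, Fail, Locked}.
States satisfying AG (¬locked → AX entered): ∅.
Prompt is reachable from Auth and violates ¬locked → AX entered, so AG fails at Auth.
Auth ∉ Sat(AG (¬locked → AX entered)).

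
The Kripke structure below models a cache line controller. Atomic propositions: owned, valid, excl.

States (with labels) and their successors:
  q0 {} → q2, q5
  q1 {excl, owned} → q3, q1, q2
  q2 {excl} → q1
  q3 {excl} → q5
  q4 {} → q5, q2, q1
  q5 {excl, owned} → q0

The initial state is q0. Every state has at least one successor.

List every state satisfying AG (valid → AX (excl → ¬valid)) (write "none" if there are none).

{q0, q1, q2, q3, q4, q5}

States satisfying valid → AX (excl → ¬valid): {q0, q1, q2, q3, q4, q5}.
States satisfying AG (valid → AX (excl → ¬valid)): {q0, q1, q2, q3, q4, q5}.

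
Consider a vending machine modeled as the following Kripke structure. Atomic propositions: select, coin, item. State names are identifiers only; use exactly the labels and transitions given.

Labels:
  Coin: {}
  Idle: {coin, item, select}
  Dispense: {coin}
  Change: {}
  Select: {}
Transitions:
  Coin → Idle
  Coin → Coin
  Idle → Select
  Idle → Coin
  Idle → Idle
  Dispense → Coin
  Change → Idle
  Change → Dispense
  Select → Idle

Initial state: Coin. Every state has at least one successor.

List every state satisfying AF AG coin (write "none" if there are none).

States satisfying AG coin: ∅.
States satisfying AF AG coin: ∅.

none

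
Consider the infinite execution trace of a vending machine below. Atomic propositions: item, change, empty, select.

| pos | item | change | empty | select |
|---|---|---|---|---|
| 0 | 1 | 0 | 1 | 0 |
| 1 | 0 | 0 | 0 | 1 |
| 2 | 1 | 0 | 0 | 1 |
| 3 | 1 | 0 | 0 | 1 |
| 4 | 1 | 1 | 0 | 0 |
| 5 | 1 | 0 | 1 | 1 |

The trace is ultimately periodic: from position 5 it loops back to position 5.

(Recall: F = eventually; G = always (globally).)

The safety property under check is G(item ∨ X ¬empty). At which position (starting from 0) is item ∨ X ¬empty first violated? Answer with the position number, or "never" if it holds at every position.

item ∨ X ¬empty holds at every position 0..5, and those are all the positions the trace ever visits, so the invariant G(item ∨ X ¬empty) is never violated.

never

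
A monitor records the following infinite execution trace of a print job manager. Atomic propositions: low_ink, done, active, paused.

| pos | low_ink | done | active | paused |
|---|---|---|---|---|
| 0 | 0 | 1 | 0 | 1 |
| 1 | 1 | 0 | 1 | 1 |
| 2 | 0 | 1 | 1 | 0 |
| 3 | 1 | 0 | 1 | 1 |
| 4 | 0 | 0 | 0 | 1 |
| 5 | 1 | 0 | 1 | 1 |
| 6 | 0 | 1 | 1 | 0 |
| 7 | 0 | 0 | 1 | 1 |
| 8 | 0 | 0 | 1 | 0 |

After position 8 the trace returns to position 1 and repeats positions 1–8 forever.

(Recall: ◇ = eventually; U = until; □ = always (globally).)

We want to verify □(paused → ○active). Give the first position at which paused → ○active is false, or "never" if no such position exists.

3

Check paused → ○active at each position in order: 0 ✓, 1 ✓, 2 ✓.
At position 3 the labels are {active, low_ink, paused} and the next position 4 has {paused}, so paused → ○active is false there. This is the first violation.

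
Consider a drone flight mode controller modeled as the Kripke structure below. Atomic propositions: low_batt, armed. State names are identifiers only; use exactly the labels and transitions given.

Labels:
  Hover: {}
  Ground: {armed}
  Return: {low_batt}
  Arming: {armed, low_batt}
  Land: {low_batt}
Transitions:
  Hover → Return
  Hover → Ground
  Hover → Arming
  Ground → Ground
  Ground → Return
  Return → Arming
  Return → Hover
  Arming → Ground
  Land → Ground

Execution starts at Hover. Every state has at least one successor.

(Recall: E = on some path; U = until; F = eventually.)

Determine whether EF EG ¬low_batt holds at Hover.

Satisfied

States satisfying EG ¬low_batt: {Hover, Ground}.
States satisfying EF EG ¬low_batt: {Hover, Ground, Return, Arming, Land}.
Some path from Hover reaches a state where EG ¬low_batt holds.
Hover ∈ Sat(EF EG ¬low_batt).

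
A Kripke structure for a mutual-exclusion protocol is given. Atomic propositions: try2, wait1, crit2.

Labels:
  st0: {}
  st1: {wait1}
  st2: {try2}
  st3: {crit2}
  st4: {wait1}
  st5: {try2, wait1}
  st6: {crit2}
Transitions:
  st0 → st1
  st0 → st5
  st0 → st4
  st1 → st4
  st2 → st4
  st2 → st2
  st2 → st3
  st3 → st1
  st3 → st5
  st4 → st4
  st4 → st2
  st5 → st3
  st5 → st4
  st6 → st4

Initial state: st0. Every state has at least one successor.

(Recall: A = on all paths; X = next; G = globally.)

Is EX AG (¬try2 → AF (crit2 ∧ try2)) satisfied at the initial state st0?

Violated

States satisfying AG (¬try2 → AF (crit2 ∧ try2)): ∅.
States satisfying EX AG (¬try2 → AF (crit2 ∧ try2)): ∅.
No suitable path/successor from st0 witnesses the formula.
st0 ∉ Sat(EX AG (¬try2 → AF (crit2 ∧ try2))).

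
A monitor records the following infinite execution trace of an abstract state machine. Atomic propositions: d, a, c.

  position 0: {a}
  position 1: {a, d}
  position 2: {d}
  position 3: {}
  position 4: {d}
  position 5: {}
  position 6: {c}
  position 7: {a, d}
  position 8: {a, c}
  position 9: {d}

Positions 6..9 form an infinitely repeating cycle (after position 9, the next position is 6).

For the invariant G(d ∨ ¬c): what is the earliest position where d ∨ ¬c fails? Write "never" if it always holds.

6

Check d ∨ ¬c at each position in order: 0 ✓, 1 ✓, 2 ✓, 3 ✓, 4 ✓, 5 ✓.
At position 6 the labels are {c}, so d ∨ ¬c is false there. This is the first violation.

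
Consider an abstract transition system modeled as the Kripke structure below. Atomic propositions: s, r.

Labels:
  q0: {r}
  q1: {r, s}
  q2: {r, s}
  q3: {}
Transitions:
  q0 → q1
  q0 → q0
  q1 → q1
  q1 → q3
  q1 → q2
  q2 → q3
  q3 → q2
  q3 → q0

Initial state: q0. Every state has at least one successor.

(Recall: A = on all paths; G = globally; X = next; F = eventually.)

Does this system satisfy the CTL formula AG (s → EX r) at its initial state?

States satisfying s → EX r: {q0, q1, q3}.
States satisfying AG (s → EX r): ∅.
q2 is reachable from q0 and violates s → EX r, so AG fails at q0.
q0 ∉ Sat(AG (s → EX r)).

Violated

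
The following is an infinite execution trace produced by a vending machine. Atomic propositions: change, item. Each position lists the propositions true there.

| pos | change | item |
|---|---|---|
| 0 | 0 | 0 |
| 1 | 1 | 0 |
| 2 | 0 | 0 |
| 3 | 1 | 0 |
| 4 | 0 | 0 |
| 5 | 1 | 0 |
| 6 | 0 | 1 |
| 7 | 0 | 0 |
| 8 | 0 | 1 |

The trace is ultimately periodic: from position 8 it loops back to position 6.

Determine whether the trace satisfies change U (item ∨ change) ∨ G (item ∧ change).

Walking from position 0: at position 0, item ∨ change has not yet held and change fails, so change U (item ∨ change) is false.
item ∧ change must hold at every position from 0 onward. It fails at position 0, so G (item ∧ change) is false.
At position 0: change U (item ∨ change) is false; G (item ∧ change) is false; so change U (item ∨ change) ∨ G (item ∧ change) is false.

Violated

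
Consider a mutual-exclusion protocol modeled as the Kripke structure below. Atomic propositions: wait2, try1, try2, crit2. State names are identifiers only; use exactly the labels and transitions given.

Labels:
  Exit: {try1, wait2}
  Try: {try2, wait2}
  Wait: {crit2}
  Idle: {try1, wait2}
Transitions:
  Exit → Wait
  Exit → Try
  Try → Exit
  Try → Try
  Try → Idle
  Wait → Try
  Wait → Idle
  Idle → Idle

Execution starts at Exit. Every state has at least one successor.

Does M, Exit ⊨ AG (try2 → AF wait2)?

States satisfying try2 → AF wait2: {Exit, Try, Wait, Idle}.
States satisfying AG (try2 → AF wait2): {Exit, Try, Wait, Idle}.
Every state reachable from Exit satisfies try2 → AF wait2.
Exit ∈ Sat(AG (try2 → AF wait2)).

Satisfied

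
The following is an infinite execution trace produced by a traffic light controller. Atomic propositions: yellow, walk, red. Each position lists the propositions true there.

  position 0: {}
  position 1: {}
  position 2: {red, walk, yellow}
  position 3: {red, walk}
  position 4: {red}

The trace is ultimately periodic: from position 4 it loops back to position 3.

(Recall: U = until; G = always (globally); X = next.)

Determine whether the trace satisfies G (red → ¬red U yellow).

Does not hold

red → ¬red U yellow must hold at every position from 0 onward. It fails at position 3, so G (red → ¬red U yellow) is false.
Positions where red holds: 2, 3, 4.
Check ¬red U yellow at each: 2→ok, 3→fails, 4→fails.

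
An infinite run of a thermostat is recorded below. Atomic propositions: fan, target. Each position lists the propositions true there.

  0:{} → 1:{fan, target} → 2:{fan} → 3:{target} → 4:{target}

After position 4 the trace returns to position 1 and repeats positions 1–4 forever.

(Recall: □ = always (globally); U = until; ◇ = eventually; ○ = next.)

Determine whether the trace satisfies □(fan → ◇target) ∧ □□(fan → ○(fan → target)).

No

fan → ◇target holds at every position 0..4, and those are all positions ever visited, so □(fan → ◇target) holds.
Positions where fan holds: 1, 2.
Check ◇target at each: 1→ok, 2→ok.
□(fan → ○(fan → target)) must hold at every position from 0 onward. It fails at position 0, so □□(fan → ○(fan → target)) is false.
At position 0: □(fan → ◇target) is true; □□(fan → ○(fan → target)) is false; so □(fan → ◇target) ∧ □□(fan → ○(fan → target)) is false.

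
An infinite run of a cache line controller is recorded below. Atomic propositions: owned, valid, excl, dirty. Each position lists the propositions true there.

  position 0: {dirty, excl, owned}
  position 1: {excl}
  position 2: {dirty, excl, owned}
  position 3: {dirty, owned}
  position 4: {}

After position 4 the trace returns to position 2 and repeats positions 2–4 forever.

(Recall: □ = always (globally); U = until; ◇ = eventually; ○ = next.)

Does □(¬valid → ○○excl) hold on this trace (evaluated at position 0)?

Violated

¬valid → ○○excl must hold at every position from 0 onward. It fails at position 1, so □(¬valid → ○○excl) is false.
Positions where ¬valid holds: 0, 1, 2, 3, 4.
Check ○○excl at each: 0→ok, 1→fails, 2→fails, 3→ok, 4→fails.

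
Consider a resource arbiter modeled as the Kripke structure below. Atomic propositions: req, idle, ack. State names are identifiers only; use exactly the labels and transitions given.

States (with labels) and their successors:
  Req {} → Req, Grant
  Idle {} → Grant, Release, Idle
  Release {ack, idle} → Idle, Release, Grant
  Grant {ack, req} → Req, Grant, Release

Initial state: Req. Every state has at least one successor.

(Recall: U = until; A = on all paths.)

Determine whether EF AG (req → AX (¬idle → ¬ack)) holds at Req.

Does not hold

States satisfying AG (req → AX (¬idle → ¬ack)): ∅.
States satisfying EF AG (req → AX (¬idle → ¬ack)): ∅.
No suitable path/successor from Req witnesses the formula.
Req ∉ Sat(EF AG (req → AX (¬idle → ¬ack))).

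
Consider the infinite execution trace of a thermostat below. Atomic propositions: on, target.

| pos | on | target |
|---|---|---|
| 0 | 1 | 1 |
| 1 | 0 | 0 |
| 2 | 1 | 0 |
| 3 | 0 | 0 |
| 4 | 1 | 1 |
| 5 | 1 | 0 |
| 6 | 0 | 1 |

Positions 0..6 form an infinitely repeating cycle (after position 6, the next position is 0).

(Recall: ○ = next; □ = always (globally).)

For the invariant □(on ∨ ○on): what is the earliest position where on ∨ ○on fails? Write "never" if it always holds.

on ∨ ○on holds at every position 0..6, and those are all the positions the trace ever visits, so the invariant □(on ∨ ○on) is never violated.

never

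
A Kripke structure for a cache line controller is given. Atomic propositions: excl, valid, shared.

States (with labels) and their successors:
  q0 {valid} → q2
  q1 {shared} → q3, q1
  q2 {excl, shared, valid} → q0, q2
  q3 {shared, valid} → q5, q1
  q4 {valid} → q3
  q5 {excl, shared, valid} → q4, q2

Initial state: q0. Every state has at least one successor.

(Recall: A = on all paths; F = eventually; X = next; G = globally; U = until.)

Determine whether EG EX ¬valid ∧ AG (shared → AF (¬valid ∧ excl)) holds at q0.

Violated

States satisfying EX ¬valid: {q1, q3}.
States satisfying EG EX ¬valid: {q1, q3}.
States satisfying shared → AF (¬valid ∧ excl): {q0, q4}.
States satisfying AG (shared → AF (¬valid ∧ excl)): ∅.
States satisfying EG EX ¬valid ∧ AG (shared → AF (¬valid ∧ excl)): ∅.
q0 ∉ Sat(EG EX ¬valid ∧ AG (shared → AF (¬valid ∧ excl))).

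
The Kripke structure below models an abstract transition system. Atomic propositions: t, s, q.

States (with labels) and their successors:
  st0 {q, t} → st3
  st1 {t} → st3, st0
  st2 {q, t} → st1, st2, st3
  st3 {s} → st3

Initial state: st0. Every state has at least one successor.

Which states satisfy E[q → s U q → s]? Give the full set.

{st1, st3}

States satisfying q → s: {st1, st3}.
States satisfying E[q → s U q → s]: {st1, st3}.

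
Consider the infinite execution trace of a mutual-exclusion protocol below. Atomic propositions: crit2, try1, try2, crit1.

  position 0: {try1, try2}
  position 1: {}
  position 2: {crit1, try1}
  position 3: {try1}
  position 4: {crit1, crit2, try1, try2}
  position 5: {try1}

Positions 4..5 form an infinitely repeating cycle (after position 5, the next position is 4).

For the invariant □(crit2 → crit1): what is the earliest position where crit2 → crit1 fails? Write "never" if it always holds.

never

crit2 → crit1 holds at every position 0..5, and those are all the positions the trace ever visits, so the invariant □(crit2 → crit1) is never violated.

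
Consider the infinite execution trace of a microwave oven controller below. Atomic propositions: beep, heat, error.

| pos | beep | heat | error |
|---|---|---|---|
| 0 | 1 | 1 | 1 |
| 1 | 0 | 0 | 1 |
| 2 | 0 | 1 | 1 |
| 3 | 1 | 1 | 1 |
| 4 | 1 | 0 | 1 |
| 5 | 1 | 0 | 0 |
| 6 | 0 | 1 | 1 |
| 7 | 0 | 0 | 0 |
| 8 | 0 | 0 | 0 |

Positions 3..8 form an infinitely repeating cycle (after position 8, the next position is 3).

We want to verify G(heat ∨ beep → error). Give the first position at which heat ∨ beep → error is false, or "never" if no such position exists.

5

Check heat ∨ beep → error at each position in order: 0 ✓, 1 ✓, 2 ✓, 3 ✓, 4 ✓.
At position 5 the labels are {beep}, so heat ∨ beep → error is false there. This is the first violation.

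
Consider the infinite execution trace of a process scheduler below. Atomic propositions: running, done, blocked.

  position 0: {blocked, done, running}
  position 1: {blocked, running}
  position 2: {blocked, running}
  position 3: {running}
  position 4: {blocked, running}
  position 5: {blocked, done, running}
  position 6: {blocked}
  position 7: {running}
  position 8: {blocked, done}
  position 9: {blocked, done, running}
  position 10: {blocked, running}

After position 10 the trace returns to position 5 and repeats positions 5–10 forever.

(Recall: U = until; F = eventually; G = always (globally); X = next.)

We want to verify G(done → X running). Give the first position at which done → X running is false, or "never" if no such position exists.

Check done → X running at each position in order: 0 ✓, 1 ✓, 2 ✓, 3 ✓, 4 ✓.
At position 5 the labels are {blocked, done, running} and the next position 6 has {blocked}, so done → X running is false there. This is the first violation.

5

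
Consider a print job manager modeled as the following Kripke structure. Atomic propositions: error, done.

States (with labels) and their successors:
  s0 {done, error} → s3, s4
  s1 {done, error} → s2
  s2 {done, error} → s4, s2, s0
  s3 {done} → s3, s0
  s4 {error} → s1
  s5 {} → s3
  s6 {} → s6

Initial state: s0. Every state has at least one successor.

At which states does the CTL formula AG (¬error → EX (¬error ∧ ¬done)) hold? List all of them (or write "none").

{s6}

States satisfying ¬error → EX (¬error ∧ ¬done): {s0, s1, s2, s4, s6}.
States satisfying AG (¬error → EX (¬error ∧ ¬done)): {s6}.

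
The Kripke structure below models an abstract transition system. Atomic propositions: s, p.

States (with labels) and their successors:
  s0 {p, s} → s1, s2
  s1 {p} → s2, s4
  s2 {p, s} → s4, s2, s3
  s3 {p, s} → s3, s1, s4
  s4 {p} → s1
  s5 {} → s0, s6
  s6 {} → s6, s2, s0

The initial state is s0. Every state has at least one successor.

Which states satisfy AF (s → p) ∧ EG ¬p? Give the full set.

States satisfying s → p: {s0, s1, s2, s3, s4, s5, s6}.
States satisfying AF (s → p): {s0, s1, s2, s3, s4, s5, s6}.
States satisfying ¬p: {s5, s6}.
States satisfying EG ¬p: {s5, s6}.
States satisfying AF (s → p) ∧ EG ¬p: {s5, s6}.

{s5, s6}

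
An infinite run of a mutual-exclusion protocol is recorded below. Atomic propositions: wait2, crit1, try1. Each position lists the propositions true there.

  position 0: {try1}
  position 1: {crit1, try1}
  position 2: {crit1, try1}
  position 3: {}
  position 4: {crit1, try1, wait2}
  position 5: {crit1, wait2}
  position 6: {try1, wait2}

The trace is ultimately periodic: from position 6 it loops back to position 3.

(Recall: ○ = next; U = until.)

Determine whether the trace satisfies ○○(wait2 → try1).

Holds

The position after 0 is 1; ○(wait2 → try1) is true there.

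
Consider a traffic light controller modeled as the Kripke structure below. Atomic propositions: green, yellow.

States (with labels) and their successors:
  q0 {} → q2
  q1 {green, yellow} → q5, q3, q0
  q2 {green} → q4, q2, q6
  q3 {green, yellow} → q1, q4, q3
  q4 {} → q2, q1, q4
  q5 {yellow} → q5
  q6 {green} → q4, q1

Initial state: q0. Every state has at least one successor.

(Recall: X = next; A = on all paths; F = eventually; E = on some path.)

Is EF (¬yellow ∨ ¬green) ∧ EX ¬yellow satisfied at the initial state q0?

Yes

States satisfying ¬yellow ∨ ¬green: {q0, q2, q4, q5, q6}.
States satisfying EF (¬yellow ∨ ¬green): {q0, q1, q2, q3, q4, q5, q6}.
States satisfying ¬yellow: {q0, q2, q4, q6}.
States satisfying EX ¬yellow: {q0, q1, q2, q3, q4, q6}.
States satisfying EF (¬yellow ∨ ¬green) ∧ EX ¬yellow: {q0, q1, q2, q3, q4, q6}.
q0 ∈ Sat(EF (¬yellow ∨ ¬green) ∧ EX ¬yellow).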